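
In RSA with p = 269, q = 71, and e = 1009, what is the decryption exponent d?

φ(n) = (p−1)(q−1) = 268·70 = 18760.
Need d with 1009·d ≡ 1 (mod 18760). Apply the extended Euclidean algorithm:
18760 = 18×1009 + 598
1009 = 1×598 + 411
598 = 1×411 + 187
411 = 2×187 + 37
187 = 5×37 + 2
37 = 18×2 + 1
2 = 2×1 + 0
Back-substitute:
1 = 37 − 18·2
1 = −18·187 + 91·37
1 = 91·411 − 200·187
1 = −200·598 + 291·411
1 = 291·1009 − 491·598
1 = −491·18760 + 9129·1009
So 1009·9129 ≡ 1 (mod 18760), hence d = 9129.

9129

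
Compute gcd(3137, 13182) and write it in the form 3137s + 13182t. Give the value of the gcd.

1

Euclidean algorithm:
13182 = 4·3137 + 634
3137 = 4·634 + 601
634 = 1·601 + 33
601 = 18·33 + 7
33 = 4·7 + 5
7 = 1·5 + 2
5 = 2·2 + 1
2 = 2·1 + 0
gcd(3137, 13182) = 1.
Back-substituting:
1 = 5 − 2·2
1 = −2·7 + 3·5
1 = 3·33 − 14·7
1 = −14·601 + 255·33
1 = 255·634 − 269·601
1 = −269·3137 + 1331·634
1 = 1331·13182 − 5593·3137
So 1 = (1331)·13182 + (-5593)·3137.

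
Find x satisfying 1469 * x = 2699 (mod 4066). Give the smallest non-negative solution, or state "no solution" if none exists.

First find gcd(1469, 4066):
4066 = 2·1469 + 1128
1469 = 1·1128 + 341
1128 = 3·341 + 105
341 = 3·105 + 26
105 = 4·26 + 1
26 = 26·1 + 0
gcd = 1, so a unique solution mod 4066 exists.
Back-substitute for the Bézout coefficients:
1 = 105 − 4·26
1 = −4·341 + 13·105
1 = 13·1128 − 43·341
1 = −43·1469 + 56·1128
1 = 56·4066 − 155·1469
So 1469·(-155) ≡ 1 (mod 4066), giving 1469⁻¹ ≡ 3911.
x ≡ 1469⁻¹·2699 ≡ 3911·2699 ≡ 453 (mod 4066).

453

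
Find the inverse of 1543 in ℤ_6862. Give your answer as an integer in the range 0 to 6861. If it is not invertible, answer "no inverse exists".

Run Euclid on (6862, 1543):
6862 = 4·1543 + 690
1543 = 2·690 + 163
690 = 4·163 + 38
163 = 4·38 + 11
38 = 3·11 + 5
11 = 2·5 + 1
5 = 5·1 + 0
The gcd is 1. Working backward:
1 = 11 − 2·5
1 = −2·38 + 7·11
1 = 7·163 − 30·38
1 = −30·690 + 127·163
1 = 127·1543 − 284·690
1 = −284·6862 + 1263·1543
So 1543·1263 ≡ 1 (mod 6862).

1263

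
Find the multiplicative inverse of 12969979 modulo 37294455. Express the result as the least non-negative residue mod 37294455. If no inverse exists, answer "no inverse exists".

Euclidean algorithm on 37294455, 12969979:
37294455 = 2·12969979 + 11354497
12969979 = 1·11354497 + 1615482
11354497 = 7·1615482 + 46123
1615482 = 35·46123 + 1177
46123 = 39·1177 + 220
1177 = 5·220 + 77
220 = 2·77 + 66
77 = 1·66 + 11
66 = 6·11 + 0
The gcd is 11, not 1, hence no inverse exists.

no inverse exists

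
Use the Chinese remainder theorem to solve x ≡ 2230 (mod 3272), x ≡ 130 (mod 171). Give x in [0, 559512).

Write x = 2230 + 3272·k. Then 3272·k ≡ 130 − 2230 ≡ 123 (mod 171).
Need 3272⁻¹ mod 171. Extended Euclid on (171, 23):
171 = 7·23 + 10
23 = 2·10 + 3
10 = 3·3 + 1
3 = 3·1 + 0
Back-substitute:
1 = 10 − 3·3
1 = −3·23 + 7·10
1 = 7·171 − 52·23
3272⁻¹ ≡ 119 (mod 171), so k ≡ 119·123 ≡ 102 (mod 171).
x = 2230 + 3272·102 = 335974.

335974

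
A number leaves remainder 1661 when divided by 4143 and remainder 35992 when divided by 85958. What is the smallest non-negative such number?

Write x = 1661 + 4143·k. Then 4143·k ≡ 35992 − 1661 ≡ 34331 (mod 85958).
Need 4143⁻¹ mod 85958. Extended Euclid on (85958, 4143):
85958 = 20×4143 + 3098
4143 = 1×3098 + 1045
3098 = 2×1045 + 1008
1045 = 1×1008 + 37
1008 = 27×37 + 9
37 = 4×9 + 1
9 = 9×1 + 0
Back-substitute:
1 = 37 − 4·9
1 = −4·1008 + 109·37
1 = 109·1045 − 113·1008
1 = −113·3098 + 335·1045
1 = 335·4143 − 448·3098
1 = −448·85958 + 9295·4143
4143⁻¹ ≡ 9295 (mod 85958), so k ≡ 9295·34331 ≡ 30549 (mod 85958).
x = 1661 + 4143·30549 = 126566168.

126566168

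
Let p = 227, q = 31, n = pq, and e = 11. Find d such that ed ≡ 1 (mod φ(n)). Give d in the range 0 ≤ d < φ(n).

4931

φ(n) = (p−1)(q−1) = 226·30 = 6780.
Need d with 11·d ≡ 1 (mod 6780). Apply the extended Euclidean algorithm:
6780 = 616×11 + 4
11 = 2×4 + 3
4 = 1×3 + 1
3 = 3×1 + 0
Back-substitute:
1 = 4 − 3
1 = −11 + 3·4
1 = 3·6780 − 1849·11
So 11·(-1849) ≡ 1 (mod 6780), hence d ≡ -1849 ≡ 4931 (mod 6780).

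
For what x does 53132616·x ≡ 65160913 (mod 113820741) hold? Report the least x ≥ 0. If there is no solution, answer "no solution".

gcd(53132616, 113820741):
113820741 = 2·53132616 + 7555509
53132616 = 7·7555509 + 244053
7555509 = 30·244053 + 233919
244053 = 1·233919 + 10134
233919 = 23·10134 + 837
10134 = 12·837 + 90
837 = 9·90 + 27
90 = 3·27 + 9
27 = 3·9 + 0
gcd = 9, but 9 ∤ 65160913, so the congruence has no solution.

no solution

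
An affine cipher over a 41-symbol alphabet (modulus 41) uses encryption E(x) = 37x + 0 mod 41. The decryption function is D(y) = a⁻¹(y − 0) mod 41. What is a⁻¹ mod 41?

Extended Euclidean algorithm:
41 = 1*37 + 4
37 = 9*4 + 1
4 = 4*1 + 0
Since gcd(37, 41) = 1, back-substitute to write 1 as a combination:
1 = 37 − 9·4
1 = −9·41 + 10·37
So 37·10 ≡ 1 (mod 41).

10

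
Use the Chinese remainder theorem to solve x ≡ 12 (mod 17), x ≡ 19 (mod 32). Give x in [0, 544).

Write x = 12 + 17·k. Then 17·k ≡ 19 − 12 ≡ 7 (mod 32).
Need 17⁻¹ mod 32. Extended Euclid on (32, 17):
32 = 1×17 + 15
17 = 1×15 + 2
15 = 7×2 + 1
2 = 2×1 + 0
Back-substitute:
1 = 15 − 7·2
1 = −7·17 + 8·15
1 = 8·32 − 15·17
17⁻¹ ≡ 17 (mod 32), so k ≡ 17·7 ≡ 23 (mod 32).
x = 12 + 17·23 = 403.

403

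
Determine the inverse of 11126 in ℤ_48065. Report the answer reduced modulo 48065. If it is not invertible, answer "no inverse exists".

2821

gcd(48065, 11126) by repeated division:
48065 = 4·11126 + 3561
11126 = 3·3561 + 443
3561 = 8·443 + 17
443 = 26·17 + 1
17 = 17·1 + 0
The gcd is 1. Working backward:
1 = 443 − 26·17
1 = −26·3561 + 209·443
1 = 209·11126 − 653·3561
1 = −653·48065 + 2821·11126
So 11126·2821 ≡ 1 (mod 48065).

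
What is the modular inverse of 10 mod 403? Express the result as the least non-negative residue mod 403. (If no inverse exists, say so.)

Run Euclid on (403, 10):
403 = 40*10 + 3
10 = 3*3 + 1
3 = 3*1 + 0
Since gcd(10, 403) = 1, back-substitute to write 1 as a combination:
1 = 10 − 3·3
1 = −3·403 + 121·10
So 10·121 ≡ 1 (mod 403).

121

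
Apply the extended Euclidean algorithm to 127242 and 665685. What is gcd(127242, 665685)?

Apply Euclid's algorithm to 665685 and 127242:
665685 = 5*127242 + 29475
127242 = 4*29475 + 9342
29475 = 3*9342 + 1449
9342 = 6*1449 + 648
1449 = 2*648 + 153
648 = 4*153 + 36
153 = 4*36 + 9
36 = 4*9 + 0
gcd(127242, 665685) = 9.
Back-substituting:
9 = 153 − 4·36
9 = −4·648 + 17·153
9 = 17·1449 − 38·648
9 = −38·9342 + 245·1449
9 = 245·29475 − 773·9342
9 = −773·127242 + 3337·29475
9 = 3337·665685 − 17458·127242
So 9 = (3337)·665685 + (-17458)·127242.

9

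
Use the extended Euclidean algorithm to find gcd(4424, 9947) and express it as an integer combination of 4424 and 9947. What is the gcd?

Repeated division:
9947 = 2·4424 + 1099
4424 = 4·1099 + 28
1099 = 39·28 + 7
28 = 4·7 + 0
gcd(4424, 9947) = 7.
Back-substituting:
7 = 1099 − 39·28
7 = −39·4424 + 157·1099
7 = 157·9947 − 353·4424
So 7 = (157)·9947 + (-353)·4424.

7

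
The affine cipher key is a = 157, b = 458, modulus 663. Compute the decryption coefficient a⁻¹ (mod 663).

625

Apply the Euclidean algorithm to 663 and 157:
663 = 4·157 + 35
157 = 4·35 + 17
35 = 2·17 + 1
17 = 17·1 + 0
Since gcd(157, 663) = 1, back-substitute to write 1 as a combination:
1 = 35 − 2·17
1 = −2·157 + 9·35
1 = 9·663 − 38·157
Thus 157·(-38) ≡ 1 (mod 663); reducing, -38 mod 663 = 625.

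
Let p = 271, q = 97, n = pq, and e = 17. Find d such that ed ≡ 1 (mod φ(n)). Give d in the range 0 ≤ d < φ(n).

10673

φ(n) = (p−1)(q−1) = 270·96 = 25920.
Need d with 17·d ≡ 1 (mod 25920). Apply the extended Euclidean algorithm:
25920 = 1524*17 + 12
17 = 1*12 + 5
12 = 2*5 + 2
5 = 2*2 + 1
2 = 2*1 + 0
Back-substitute:
1 = 5 − 2·2
1 = −2·12 + 5·5
1 = 5·17 − 7·12
1 = −7·25920 + 10673·17
So 17·10673 ≡ 1 (mod 25920), hence d = 10673.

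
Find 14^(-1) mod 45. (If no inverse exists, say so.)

Run Euclid on (45, 14):
45 = 3·14 + 3
14 = 4·3 + 2
3 = 1·2 + 1
2 = 2·1 + 0
Since gcd(14, 45) = 1, back-substitute to write 1 as a combination:
1 = 3 − 2
1 = −14 + 5·3
1 = 5·45 − 16·14
So 14·(-16) ≡ 1 (mod 45), and -16 ≡ 29 (mod 45).

29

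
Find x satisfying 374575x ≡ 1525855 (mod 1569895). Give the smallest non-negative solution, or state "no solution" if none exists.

First find gcd(374575, 1569895):
1569895 = 4*374575 + 71595
374575 = 5*71595 + 16600
71595 = 4*16600 + 5195
16600 = 3*5195 + 1015
5195 = 5*1015 + 120
1015 = 8*120 + 55
120 = 2*55 + 10
55 = 5*10 + 5
10 = 2*5 + 0
gcd = 5 and 5 | 1525855, so solutions exist. Divide through by 5: 74915x ≡ 305171 (mod 313979).
Now find 74915⁻¹ mod 313979:
313979 = 4×74915 + 14319
74915 = 5×14319 + 3320
14319 = 4×3320 + 1039
3320 = 3×1039 + 203
1039 = 5×203 + 24
203 = 8×24 + 11
24 = 2×11 + 2
11 = 5×2 + 1
2 = 2×1 + 0
Back-substitute:
1 = 11 − 5·2
1 = −5·24 + 11·11
1 = 11·203 − 93·24
1 = −93·1039 + 476·203
1 = 476·3320 − 1521·1039
1 = −1521·14319 + 6560·3320
1 = 6560·74915 − 34321·14319
1 = −34321·313979 + 143844·74915
So 74915⁻¹ ≡ 143844 (mod 313979).
Then x ≡ 143844·305171 ≡ 241292 (mod 313979); the smallest non-negative solution is x = 241292.

241292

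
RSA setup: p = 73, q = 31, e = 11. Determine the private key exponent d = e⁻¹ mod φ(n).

φ(n) = (p−1)(q−1) = 72·30 = 2160.
Need d with 11·d ≡ 1 (mod 2160). Apply the extended Euclidean algorithm:
2160 = 196×11 + 4
11 = 2×4 + 3
4 = 1×3 + 1
3 = 3×1 + 0
Back-substitute:
1 = 4 − 3
1 = −11 + 3·4
1 = 3·2160 − 589·11
So 11·(-589) ≡ 1 (mod 2160), hence d ≡ -589 ≡ 1571 (mod 2160).

1571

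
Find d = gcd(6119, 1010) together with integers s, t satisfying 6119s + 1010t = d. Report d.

1

Apply Euclid's algorithm to 6119 and 1010:
6119 = 6×1010 + 59
1010 = 17×59 + 7
59 = 8×7 + 3
7 = 2×3 + 1
3 = 3×1 + 0
gcd(6119, 1010) = 1.
Back-substituting:
1 = 7 − 2·3
1 = −2·59 + 17·7
1 = 17·1010 − 291·59
1 = −291·6119 + 1763·1010
So 1 = (-291)·6119 + (1763)·1010.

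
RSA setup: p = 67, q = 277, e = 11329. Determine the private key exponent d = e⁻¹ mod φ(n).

15817

φ(n) = (p−1)(q−1) = 66·276 = 18216.
Need d with 11329·d ≡ 1 (mod 18216). Apply the extended Euclidean algorithm:
18216 = 1·11329 + 6887
11329 = 1·6887 + 4442
6887 = 1·4442 + 2445
4442 = 1·2445 + 1997
2445 = 1·1997 + 448
1997 = 4·448 + 205
448 = 2·205 + 38
205 = 5·38 + 15
38 = 2·15 + 8
15 = 1·8 + 7
8 = 1·7 + 1
7 = 7·1 + 0
Back-substitute:
1 = 8 − 7
1 = −15 + 2·8
1 = 2·38 − 5·15
1 = −5·205 + 27·38
1 = 27·448 − 59·205
1 = −59·1997 + 263·448
1 = 263·2445 − 322·1997
1 = −322·4442 + 585·2445
1 = 585·6887 − 907·4442
1 = −907·11329 + 1492·6887
1 = 1492·18216 − 2399·11329
So 11329·(-2399) ≡ 1 (mod 18216), hence d ≡ -2399 ≡ 15817 (mod 18216).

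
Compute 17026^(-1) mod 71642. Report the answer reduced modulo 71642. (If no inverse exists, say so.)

Compute gcd(17026, 71642):
71642 = 4×17026 + 3538
17026 = 4×3538 + 2874
3538 = 1×2874 + 664
2874 = 4×664 + 218
664 = 3×218 + 10
218 = 21×10 + 8
10 = 1×8 + 2
8 = 4×2 + 0
Since gcd = 2 > 1, 17026 is not a unit mod 71642.

no inverse exists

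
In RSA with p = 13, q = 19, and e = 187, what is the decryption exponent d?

67

φ(n) = (p−1)(q−1) = 12·18 = 216.
Need d with 187·d ≡ 1 (mod 216). Apply the extended Euclidean algorithm:
216 = 1×187 + 29
187 = 6×29 + 13
29 = 2×13 + 3
13 = 4×3 + 1
3 = 3×1 + 0
Back-substitute:
1 = 13 − 4·3
1 = −4·29 + 9·13
1 = 9·187 − 58·29
1 = −58·216 + 67·187
So 187·67 ≡ 1 (mod 216), hence d = 67.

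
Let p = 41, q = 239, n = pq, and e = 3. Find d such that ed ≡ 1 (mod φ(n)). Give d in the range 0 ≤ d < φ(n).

φ(n) = (p−1)(q−1) = 40·238 = 9520.
Need d with 3·d ≡ 1 (mod 9520). Apply the extended Euclidean algorithm:
9520 = 3173×3 + 1
3 = 3×1 + 0
Back-substitute:
1 = 9520 − 3173·3
So 3·(-3173) ≡ 1 (mod 9520), hence d ≡ -3173 ≡ 6347 (mod 9520).

6347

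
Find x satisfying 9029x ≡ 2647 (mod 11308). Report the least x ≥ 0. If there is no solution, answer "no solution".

4787

First find gcd(9029, 11308):
11308 = 1·9029 + 2279
9029 = 3·2279 + 2192
2279 = 1·2192 + 87
2192 = 25·87 + 17
87 = 5·17 + 2
17 = 8·2 + 1
2 = 2·1 + 0
gcd = 1, so a unique solution mod 11308 exists.
Back-substitute for the Bézout coefficients:
1 = 17 − 8·2
1 = −8·87 + 41·17
1 = 41·2192 − 1033·87
1 = −1033·2279 + 1074·2192
1 = 1074·9029 − 4255·2279
1 = −4255·11308 + 5329·9029
So 9029·(5329) ≡ 1 (mod 11308), giving 9029⁻¹ ≡ 5329.
x ≡ 9029⁻¹·2647 ≡ 5329·2647 ≡ 4787 (mod 11308).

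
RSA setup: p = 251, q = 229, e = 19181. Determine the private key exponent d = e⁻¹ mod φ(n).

φ(n) = (p−1)(q−1) = 250·228 = 57000.
Need d with 19181·d ≡ 1 (mod 57000). Apply the extended Euclidean algorithm:
57000 = 2*19181 + 18638
19181 = 1*18638 + 543
18638 = 34*543 + 176
543 = 3*176 + 15
176 = 11*15 + 11
15 = 1*11 + 4
11 = 2*4 + 3
4 = 1*3 + 1
3 = 3*1 + 0
Back-substitute:
1 = 4 − 3
1 = −11 + 3·4
1 = 3·15 − 4·11
1 = −4·176 + 47·15
1 = 47·543 − 145·176
1 = −145·18638 + 4977·543
1 = 4977·19181 − 5122·18638
1 = −5122·57000 + 15221·19181
So 19181·15221 ≡ 1 (mod 57000), hence d = 15221.

15221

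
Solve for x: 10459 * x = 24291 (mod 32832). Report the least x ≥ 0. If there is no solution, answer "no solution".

First find gcd(10459, 32832):
32832 = 3·10459 + 1455
10459 = 7·1455 + 274
1455 = 5·274 + 85
274 = 3·85 + 19
85 = 4·19 + 9
19 = 2·9 + 1
9 = 9·1 + 0
gcd = 1, so a unique solution mod 32832 exists.
Back-substitute for the Bézout coefficients:
1 = 19 − 2·9
1 = −2·85 + 9·19
1 = 9·274 − 29·85
1 = −29·1455 + 154·274
1 = 154·10459 − 1107·1455
1 = −1107·32832 + 3475·10459
So 10459·(3475) ≡ 1 (mod 32832), giving 10459⁻¹ ≡ 3475.
x ≡ 10459⁻¹·24291 ≡ 3475·24291 ≡ 153 (mod 32832).

153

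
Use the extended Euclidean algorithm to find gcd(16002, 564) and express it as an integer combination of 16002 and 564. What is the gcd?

6

Apply Euclid's algorithm to 16002 and 564:
16002 = 28×564 + 210
564 = 2×210 + 144
210 = 1×144 + 66
144 = 2×66 + 12
66 = 5×12 + 6
12 = 2×6 + 0
gcd(16002, 564) = 6.
Working backward:
6 = 66 − 5·12
6 = −5·144 + 11·66
6 = 11·210 − 16·144
6 = −16·564 + 43·210
6 = 43·16002 − 1220·564
So 6 = (43)·16002 + (-1220)·564.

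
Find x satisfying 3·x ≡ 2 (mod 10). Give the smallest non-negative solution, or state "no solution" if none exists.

First find gcd(3, 10):
10 = 3*3 + 1
3 = 3*1 + 0
gcd = 1, so a unique solution mod 10 exists.
Back-substitute for the Bézout coefficients:
1 = 10 − 3·3
So 3·(-3) ≡ 1 (mod 10), giving 3⁻¹ ≡ 7.
x ≡ 3⁻¹·2 ≡ 7·2 ≡ 4 (mod 10).

4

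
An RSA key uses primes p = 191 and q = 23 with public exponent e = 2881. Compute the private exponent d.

901

φ(n) = (p−1)(q−1) = 190·22 = 4180.
Need d with 2881·d ≡ 1 (mod 4180). Apply the extended Euclidean algorithm:
4180 = 1·2881 + 1299
2881 = 2·1299 + 283
1299 = 4·283 + 167
283 = 1·167 + 116
167 = 1·116 + 51
116 = 2·51 + 14
51 = 3·14 + 9
14 = 1·9 + 5
9 = 1·5 + 4
5 = 1·4 + 1
4 = 4·1 + 0
Back-substitute:
1 = 5 − 4
1 = −9 + 2·5
1 = 2·14 − 3·9
1 = −3·51 + 11·14
1 = 11·116 − 25·51
1 = −25·167 + 36·116
1 = 36·283 − 61·167
1 = −61·1299 + 280·283
1 = 280·2881 − 621·1299
1 = −621·4180 + 901·2881
So 2881·901 ≡ 1 (mod 4180), hence d = 901.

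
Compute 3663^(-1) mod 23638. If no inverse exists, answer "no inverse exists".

16333

Extended Euclidean algorithm:
23638 = 6·3663 + 1660
3663 = 2·1660 + 343
1660 = 4·343 + 288
343 = 1·288 + 55
288 = 5·55 + 13
55 = 4·13 + 3
13 = 4·3 + 1
3 = 3·1 + 0
Since gcd(3663, 23638) = 1, back-substitute to write 1 as a combination:
1 = 13 − 4·3
1 = −4·55 + 17·13
1 = 17·288 − 89·55
1 = −89·343 + 106·288
1 = 106·1660 − 513·343
1 = −513·3663 + 1132·1660
1 = 1132·23638 − 7305·3663
Thus 3663·(-7305) ≡ 1 (mod 23638); reducing, -7305 mod 23638 = 16333.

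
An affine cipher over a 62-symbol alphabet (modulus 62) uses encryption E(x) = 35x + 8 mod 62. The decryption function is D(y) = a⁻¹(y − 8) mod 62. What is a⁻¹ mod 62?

Extended Euclidean algorithm:
62 = 1×35 + 27
35 = 1×27 + 8
27 = 3×8 + 3
8 = 2×3 + 2
3 = 1×2 + 1
2 = 2×1 + 0
The gcd is 1. Working backward:
1 = 3 − 2
1 = −8 + 3·3
1 = 3·27 − 10·8
1 = −10·35 + 13·27
1 = 13·62 − 23·35
Thus 35·(-23) ≡ 1 (mod 62); reducing, -23 mod 62 = 39.

39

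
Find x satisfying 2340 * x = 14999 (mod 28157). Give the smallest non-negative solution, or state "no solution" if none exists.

4976

First find gcd(2340, 28157):
28157 = 12·2340 + 77
2340 = 30·77 + 30
77 = 2·30 + 17
30 = 1·17 + 13
17 = 1·13 + 4
13 = 3·4 + 1
4 = 4·1 + 0
gcd = 1, so a unique solution mod 28157 exists.
Back-substitute for the Bézout coefficients:
1 = 13 − 3·4
1 = −3·17 + 4·13
1 = 4·30 − 7·17
1 = −7·77 + 18·30
1 = 18·2340 − 547·77
1 = −547·28157 + 6582·2340
So 2340·(6582) ≡ 1 (mod 28157), giving 2340⁻¹ ≡ 6582.
x ≡ 2340⁻¹·14999 ≡ 6582·14999 ≡ 4976 (mod 28157).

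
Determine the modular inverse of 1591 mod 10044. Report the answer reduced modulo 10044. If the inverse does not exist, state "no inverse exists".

8491

Extended Euclidean algorithm:
10044 = 6·1591 + 498
1591 = 3·498 + 97
498 = 5·97 + 13
97 = 7·13 + 6
13 = 2·6 + 1
6 = 6·1 + 0
gcd = 1, so the inverse exists. Back-substitute:
1 = 13 − 2·6
1 = −2·97 + 15·13
1 = 15·498 − 77·97
1 = −77·1591 + 246·498
1 = 246·10044 − 1553·1591
Thus 1591·(-1553) ≡ 1 (mod 10044); reducing, -1553 mod 10044 = 8491.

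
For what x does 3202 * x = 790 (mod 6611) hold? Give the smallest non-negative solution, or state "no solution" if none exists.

First find gcd(3202, 6611):
6611 = 2×3202 + 207
3202 = 15×207 + 97
207 = 2×97 + 13
97 = 7×13 + 6
13 = 2×6 + 1
6 = 6×1 + 0
gcd = 1, so a unique solution mod 6611 exists.
Back-substitute for the Bézout coefficients:
1 = 13 − 2·6
1 = −2·97 + 15·13
1 = 15·207 − 32·97
1 = −32·3202 + 495·207
1 = 495·6611 − 1022·3202
So 3202·(-1022) ≡ 1 (mod 6611), giving 3202⁻¹ ≡ 5589.
x ≡ 3202⁻¹·790 ≡ 5589·790 ≡ 5773 (mod 6611).

5773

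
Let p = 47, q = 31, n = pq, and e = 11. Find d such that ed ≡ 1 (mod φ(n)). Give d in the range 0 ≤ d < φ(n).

251

φ(n) = (p−1)(q−1) = 46·30 = 1380.
Need d with 11·d ≡ 1 (mod 1380). Apply the extended Euclidean algorithm:
1380 = 125·11 + 5
11 = 2·5 + 1
5 = 5·1 + 0
Back-substitute:
1 = 11 − 2·5
1 = −2·1380 + 251·11
So 11·251 ≡ 1 (mod 1380), hence d = 251.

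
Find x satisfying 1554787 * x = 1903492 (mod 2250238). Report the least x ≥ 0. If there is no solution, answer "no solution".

First find gcd(1554787, 2250238):
2250238 = 1·1554787 + 695451
1554787 = 2·695451 + 163885
695451 = 4·163885 + 39911
163885 = 4·39911 + 4241
39911 = 9·4241 + 1742
4241 = 2·1742 + 757
1742 = 2·757 + 228
757 = 3·228 + 73
228 = 3·73 + 9
73 = 8·9 + 1
9 = 9·1 + 0
gcd = 1, so a unique solution mod 2250238 exists.
Back-substitute for the Bézout coefficients:
1 = 73 − 8·9
1 = −8·228 + 25·73
1 = 25·757 − 83·228
1 = −83·1742 + 191·757
1 = 191·4241 − 465·1742
1 = −465·39911 + 4376·4241
1 = 4376·163885 − 17969·39911
1 = −17969·695451 + 76252·163885
1 = 76252·1554787 − 170473·695451
1 = −170473·2250238 + 246725·1554787
So 1554787·(246725) ≡ 1 (mod 2250238), giving 1554787⁻¹ ≡ 246725.
x ≡ 1554787⁻¹·1903492 ≡ 246725·1903492 ≡ 891672 (mod 2250238).

891672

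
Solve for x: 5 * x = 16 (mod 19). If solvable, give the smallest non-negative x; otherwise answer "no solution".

7

First find gcd(5, 19):
19 = 3*5 + 4
5 = 1*4 + 1
4 = 4*1 + 0
gcd = 1, so a unique solution mod 19 exists.
Back-substitute for the Bézout coefficients:
1 = 5 − 4
1 = −19 + 4·5
So 5·(4) ≡ 1 (mod 19), giving 5⁻¹ ≡ 4.
x ≡ 5⁻¹·16 ≡ 4·16 ≡ 7 (mod 19).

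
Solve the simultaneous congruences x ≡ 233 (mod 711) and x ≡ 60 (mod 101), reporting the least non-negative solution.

59246

Write x = 233 + 711·k. Then 711·k ≡ 60 − 233 ≡ 29 (mod 101).
Need 711⁻¹ mod 101. Extended Euclid on (101, 4):
101 = 25·4 + 1
4 = 4·1 + 0
Back-substitute:
1 = 101 − 25·4
711⁻¹ ≡ 76 (mod 101), so k ≡ 76·29 ≡ 83 (mod 101).
x = 233 + 711·83 = 59246.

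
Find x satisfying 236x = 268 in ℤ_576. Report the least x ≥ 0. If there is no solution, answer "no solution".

89

First find gcd(236, 576):
576 = 2×236 + 104
236 = 2×104 + 28
104 = 3×28 + 20
28 = 1×20 + 8
20 = 2×8 + 4
8 = 2×4 + 0
gcd = 4 and 4 | 268, so solutions exist. Divide through by 4: 59x ≡ 67 (mod 144).
Now find 59⁻¹ mod 144:
144 = 2×59 + 26
59 = 2×26 + 7
26 = 3×7 + 5
7 = 1×5 + 2
5 = 2×2 + 1
2 = 2×1 + 0
Back-substitute:
1 = 5 − 2·2
1 = −2·7 + 3·5
1 = 3·26 − 11·7
1 = −11·59 + 25·26
1 = 25·144 − 61·59
So 59·(-61) ≡ 1 (mod 144), i.e. 59⁻¹ ≡ 83.
Then x ≡ 83·67 ≡ 89 (mod 144); the smallest non-negative solution is x = 89.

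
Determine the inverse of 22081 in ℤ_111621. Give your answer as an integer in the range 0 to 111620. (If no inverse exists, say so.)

Apply the Euclidean algorithm to 111621 and 22081:
111621 = 5·22081 + 1216
22081 = 18·1216 + 193
1216 = 6·193 + 58
193 = 3·58 + 19
58 = 3·19 + 1
19 = 19·1 + 0
Since gcd(22081, 111621) = 1, back-substitute to write 1 as a combination:
1 = 58 − 3·19
1 = −3·193 + 10·58
1 = 10·1216 − 63·193
1 = −63·22081 + 1144·1216
1 = 1144·111621 − 5783·22081
Thus 22081·(-5783) ≡ 1 (mod 111621); reducing, -5783 mod 111621 = 105838.

105838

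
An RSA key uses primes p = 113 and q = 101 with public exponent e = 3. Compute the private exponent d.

φ(n) = (p−1)(q−1) = 112·100 = 11200.
Need d with 3·d ≡ 1 (mod 11200). Apply the extended Euclidean algorithm:
11200 = 3733*3 + 1
3 = 3*1 + 0
Back-substitute:
1 = 11200 − 3733·3
So 3·(-3733) ≡ 1 (mod 11200), hence d ≡ -3733 ≡ 7467 (mod 11200).

7467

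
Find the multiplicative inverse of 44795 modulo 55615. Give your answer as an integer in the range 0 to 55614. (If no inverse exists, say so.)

no inverse exists

Euclidean algorithm on 55615, 44795:
55615 = 1×44795 + 10820
44795 = 4×10820 + 1515
10820 = 7×1515 + 215
1515 = 7×215 + 10
215 = 21×10 + 5
10 = 2×5 + 0
gcd(44795, 55615) = 5 ≠ 1, so 44795 has no multiplicative inverse modulo 55615.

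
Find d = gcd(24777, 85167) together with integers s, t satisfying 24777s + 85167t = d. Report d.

9

Apply Euclid's algorithm to 85167 and 24777:
85167 = 3*24777 + 10836
24777 = 2*10836 + 3105
10836 = 3*3105 + 1521
3105 = 2*1521 + 63
1521 = 24*63 + 9
63 = 7*9 + 0
gcd(24777, 85167) = 9.
Working backward:
9 = 1521 − 24·63
9 = −24·3105 + 49·1521
9 = 49·10836 − 171·3105
9 = −171·24777 + 391·10836
9 = 391·85167 − 1344·24777
So 9 = (391)·85167 + (-1344)·24777.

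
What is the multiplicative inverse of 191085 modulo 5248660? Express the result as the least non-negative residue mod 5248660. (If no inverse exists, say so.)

no inverse exists

Euclidean algorithm on 5248660, 191085:
5248660 = 27·191085 + 89365
191085 = 2·89365 + 12355
89365 = 7·12355 + 2880
12355 = 4·2880 + 835
2880 = 3·835 + 375
835 = 2·375 + 85
375 = 4·85 + 35
85 = 2·35 + 15
35 = 2·15 + 5
15 = 3·5 + 0
Since gcd = 5 > 1, 191085 is not a unit mod 5248660.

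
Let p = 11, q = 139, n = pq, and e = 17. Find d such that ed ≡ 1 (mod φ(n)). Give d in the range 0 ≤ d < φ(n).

φ(n) = (p−1)(q−1) = 10·138 = 1380.
Need d with 17·d ≡ 1 (mod 1380). Apply the extended Euclidean algorithm:
1380 = 81·17 + 3
17 = 5·3 + 2
3 = 1·2 + 1
2 = 2·1 + 0
Back-substitute:
1 = 3 − 2
1 = −17 + 6·3
1 = 6·1380 − 487·17
So 17·(-487) ≡ 1 (mod 1380), hence d ≡ -487 ≡ 893 (mod 1380).

893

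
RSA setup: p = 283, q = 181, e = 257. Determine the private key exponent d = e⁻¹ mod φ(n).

10073

φ(n) = (p−1)(q−1) = 282·180 = 50760.
Need d with 257·d ≡ 1 (mod 50760). Apply the extended Euclidean algorithm:
50760 = 197*257 + 131
257 = 1*131 + 126
131 = 1*126 + 5
126 = 25*5 + 1
5 = 5*1 + 0
Back-substitute:
1 = 126 − 25·5
1 = −25·131 + 26·126
1 = 26·257 − 51·131
1 = −51·50760 + 10073·257
So 257·10073 ≡ 1 (mod 50760), hence d = 10073.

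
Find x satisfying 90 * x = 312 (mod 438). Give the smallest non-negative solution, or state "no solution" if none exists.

First find gcd(90, 438):
438 = 4×90 + 78
90 = 1×78 + 12
78 = 6×12 + 6
12 = 2×6 + 0
gcd = 6 and 6 | 312, so solutions exist. Divide through by 6: 15x ≡ 52 (mod 73).
Now find 15⁻¹ mod 73:
73 = 4×15 + 13
15 = 1×13 + 2
13 = 6×2 + 1
2 = 2×1 + 0
Back-substitute:
1 = 13 − 6·2
1 = −6·15 + 7·13
1 = 7·73 − 34·15
So 15·(-34) ≡ 1 (mod 73), i.e. 15⁻¹ ≡ 39.
Then x ≡ 39·52 ≡ 57 (mod 73); the smallest non-negative solution is x = 57.

57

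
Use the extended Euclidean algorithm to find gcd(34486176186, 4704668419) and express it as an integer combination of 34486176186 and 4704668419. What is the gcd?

Apply Euclid's algorithm to 34486176186 and 4704668419:
34486176186 = 7*4704668419 + 1553497253
4704668419 = 3*1553497253 + 44176660
1553497253 = 35*44176660 + 7314153
44176660 = 6*7314153 + 291742
7314153 = 25*291742 + 20603
291742 = 14*20603 + 3300
20603 = 6*3300 + 803
3300 = 4*803 + 88
803 = 9*88 + 11
88 = 8*11 + 0
gcd(34486176186, 4704668419) = 11.
Working backward:
11 = 803 − 9·88
11 = −9·3300 + 37·803
11 = 37·20603 − 231·3300
11 = −231·291742 + 3271·20603
11 = 3271·7314153 − 82006·291742
11 = −82006·44176660 + 495307·7314153
11 = 495307·1553497253 − 17417751·44176660
11 = −17417751·4704668419 + 52748560·1553497253
11 = 52748560·34486176186 − 386657671·4704668419
So 11 = (52748560)·34486176186 + (-386657671)·4704668419.

11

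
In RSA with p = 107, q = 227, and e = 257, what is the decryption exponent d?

φ(n) = (p−1)(q−1) = 106·226 = 23956.
Need d with 257·d ≡ 1 (mod 23956). Apply the extended Euclidean algorithm:
23956 = 93×257 + 55
257 = 4×55 + 37
55 = 1×37 + 18
37 = 2×18 + 1
18 = 18×1 + 0
Back-substitute:
1 = 37 − 2·18
1 = −2·55 + 3·37
1 = 3·257 − 14·55
1 = −14·23956 + 1305·257
So 257·1305 ≡ 1 (mod 23956), hence d = 1305.

1305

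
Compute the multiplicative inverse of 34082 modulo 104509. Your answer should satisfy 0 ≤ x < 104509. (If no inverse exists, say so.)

20597

gcd(104509, 34082) by repeated division:
104509 = 3*34082 + 2263
34082 = 15*2263 + 137
2263 = 16*137 + 71
137 = 1*71 + 66
71 = 1*66 + 5
66 = 13*5 + 1
5 = 5*1 + 0
The gcd is 1. Working backward:
1 = 66 − 13·5
1 = −13·71 + 14·66
1 = 14·137 − 27·71
1 = −27·2263 + 446·137
1 = 446·34082 − 6717·2263
1 = −6717·104509 + 20597·34082
So 34082·20597 ≡ 1 (mod 104509).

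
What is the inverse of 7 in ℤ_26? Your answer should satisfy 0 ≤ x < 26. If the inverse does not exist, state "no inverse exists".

Run Euclid on (26, 7):
26 = 3*7 + 5
7 = 1*5 + 2
5 = 2*2 + 1
2 = 2*1 + 0
Since gcd(7, 26) = 1, back-substitute to write 1 as a combination:
1 = 5 − 2·2
1 = −2·7 + 3·5
1 = 3·26 − 11·7
Thus 7·(-11) ≡ 1 (mod 26); reducing, -11 mod 26 = 15.

15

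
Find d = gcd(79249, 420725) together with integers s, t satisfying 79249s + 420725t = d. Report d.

Repeated division:
420725 = 5*79249 + 24480
79249 = 3*24480 + 5809
24480 = 4*5809 + 1244
5809 = 4*1244 + 833
1244 = 1*833 + 411
833 = 2*411 + 11
411 = 37*11 + 4
11 = 2*4 + 3
4 = 1*3 + 1
3 = 3*1 + 0
gcd(79249, 420725) = 1.
Express as a combination:
1 = 4 − 3
1 = −11 + 3·4
1 = 3·411 − 112·11
1 = −112·833 + 227·411
1 = 227·1244 − 339·833
1 = −339·5809 + 1583·1244
1 = 1583·24480 − 6671·5809
1 = −6671·79249 + 21596·24480
1 = 21596·420725 − 114651·79249
So 1 = (21596)·420725 + (-114651)·79249.

1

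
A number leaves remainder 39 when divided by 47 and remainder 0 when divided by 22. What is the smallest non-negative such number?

462

Write x = 39 + 47·k. Then 47·k ≡ 0 − 39 ≡ 5 (mod 22).
Need 47⁻¹ mod 22. Extended Euclid on (22, 3):
22 = 7·3 + 1
3 = 3·1 + 0
Back-substitute:
1 = 22 − 7·3
47⁻¹ ≡ 15 (mod 22), so k ≡ 15·5 ≡ 9 (mod 22).
x = 39 + 47·9 = 462.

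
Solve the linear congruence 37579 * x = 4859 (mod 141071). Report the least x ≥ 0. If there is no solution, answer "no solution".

90550

First find gcd(37579, 141071):
141071 = 3*37579 + 28334
37579 = 1*28334 + 9245
28334 = 3*9245 + 599
9245 = 15*599 + 260
599 = 2*260 + 79
260 = 3*79 + 23
79 = 3*23 + 10
23 = 2*10 + 3
10 = 3*3 + 1
3 = 3*1 + 0
gcd = 1, so a unique solution mod 141071 exists.
Back-substitute for the Bézout coefficients:
1 = 10 − 3·3
1 = −3·23 + 7·10
1 = 7·79 − 24·23
1 = −24·260 + 79·79
1 = 79·599 − 182·260
1 = −182·9245 + 2809·599
1 = 2809·28334 − 8609·9245
1 = −8609·37579 + 11418·28334
1 = 11418·141071 − 42863·37579
So 37579·(-42863) ≡ 1 (mod 141071), giving 37579⁻¹ ≡ 98208.
x ≡ 37579⁻¹·4859 ≡ 98208·4859 ≡ 90550 (mod 141071).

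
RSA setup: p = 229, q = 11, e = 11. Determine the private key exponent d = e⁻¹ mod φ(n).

φ(n) = (p−1)(q−1) = 228·10 = 2280.
Need d with 11·d ≡ 1 (mod 2280). Apply the extended Euclidean algorithm:
2280 = 207×11 + 3
11 = 3×3 + 2
3 = 1×2 + 1
2 = 2×1 + 0
Back-substitute:
1 = 3 − 2
1 = −11 + 4·3
1 = 4·2280 − 829·11
So 11·(-829) ≡ 1 (mod 2280), hence d ≡ -829 ≡ 1451 (mod 2280).

1451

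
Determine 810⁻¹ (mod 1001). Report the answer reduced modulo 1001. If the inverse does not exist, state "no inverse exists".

283

Run Euclid on (1001, 810):
1001 = 1*810 + 191
810 = 4*191 + 46
191 = 4*46 + 7
46 = 6*7 + 4
7 = 1*4 + 3
4 = 1*3 + 1
3 = 3*1 + 0
The gcd is 1. Working backward:
1 = 4 − 3
1 = −7 + 2·4
1 = 2·46 − 13·7
1 = −13·191 + 54·46
1 = 54·810 − 229·191
1 = −229·1001 + 283·810
So 810·283 ≡ 1 (mod 1001).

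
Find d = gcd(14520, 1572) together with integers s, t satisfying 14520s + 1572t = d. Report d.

Euclidean algorithm:
14520 = 9×1572 + 372
1572 = 4×372 + 84
372 = 4×84 + 36
84 = 2×36 + 12
36 = 3×12 + 0
gcd(14520, 1572) = 12.
Working backward:
12 = 84 − 2·36
12 = −2·372 + 9·84
12 = 9·1572 − 38·372
12 = −38·14520 + 351·1572
So 12 = (-38)·14520 + (351)·1572.

12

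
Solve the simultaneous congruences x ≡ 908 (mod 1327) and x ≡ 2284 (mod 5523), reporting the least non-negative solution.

Write x = 908 + 1327·k. Then 1327·k ≡ 2284 − 908 ≡ 1376 (mod 5523).
Need 1327⁻¹ mod 5523. Extended Euclid on (5523, 1327):
5523 = 4×1327 + 215
1327 = 6×215 + 37
215 = 5×37 + 30
37 = 1×30 + 7
30 = 4×7 + 2
7 = 3×2 + 1
2 = 2×1 + 0
Back-substitute:
1 = 7 − 3·2
1 = −3·30 + 13·7
1 = 13·37 − 16·30
1 = −16·215 + 93·37
1 = 93·1327 − 574·215
1 = −574·5523 + 2389·1327
1327⁻¹ ≡ 2389 (mod 5523), so k ≡ 2389·1376 ≡ 1079 (mod 5523).
x = 908 + 1327·1079 = 1432741.

1432741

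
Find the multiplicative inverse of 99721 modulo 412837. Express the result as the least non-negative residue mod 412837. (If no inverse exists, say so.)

177822

Apply the Euclidean algorithm to 412837 and 99721:
412837 = 4*99721 + 13953
99721 = 7*13953 + 2050
13953 = 6*2050 + 1653
2050 = 1*1653 + 397
1653 = 4*397 + 65
397 = 6*65 + 7
65 = 9*7 + 2
7 = 3*2 + 1
2 = 2*1 + 0
Since gcd(99721, 412837) = 1, back-substitute to write 1 as a combination:
1 = 7 − 3·2
1 = −3·65 + 28·7
1 = 28·397 − 171·65
1 = −171·1653 + 712·397
1 = 712·2050 − 883·1653
1 = −883·13953 + 6010·2050
1 = 6010·99721 − 42953·13953
1 = −42953·412837 + 177822·99721
So 99721·177822 ≡ 1 (mod 412837).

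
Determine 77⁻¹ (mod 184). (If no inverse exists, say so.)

Apply the Euclidean algorithm to 184 and 77:
184 = 2×77 + 30
77 = 2×30 + 17
30 = 1×17 + 13
17 = 1×13 + 4
13 = 3×4 + 1
4 = 4×1 + 0
Since gcd(77, 184) = 1, back-substitute to write 1 as a combination:
1 = 13 − 3·4
1 = −3·17 + 4·13
1 = 4·30 − 7·17
1 = −7·77 + 18·30
1 = 18·184 − 43·77
Hence 77⁻¹ ≡ -43 ≡ 141 (mod 184).

141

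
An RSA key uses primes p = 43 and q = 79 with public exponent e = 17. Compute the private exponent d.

φ(n) = (p−1)(q−1) = 42·78 = 3276.
Need d with 17·d ≡ 1 (mod 3276). Apply the extended Euclidean algorithm:
3276 = 192·17 + 12
17 = 1·12 + 5
12 = 2·5 + 2
5 = 2·2 + 1
2 = 2·1 + 0
Back-substitute:
1 = 5 − 2·2
1 = −2·12 + 5·5
1 = 5·17 − 7·12
1 = −7·3276 + 1349·17
So 17·1349 ≡ 1 (mod 3276), hence d = 1349.

1349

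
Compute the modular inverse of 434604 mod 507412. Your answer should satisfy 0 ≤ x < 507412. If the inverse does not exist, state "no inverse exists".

no inverse exists

Compute gcd(434604, 507412):
507412 = 1×434604 + 72808
434604 = 5×72808 + 70564
72808 = 1×70564 + 2244
70564 = 31×2244 + 1000
2244 = 2×1000 + 244
1000 = 4×244 + 24
244 = 10×24 + 4
24 = 6×4 + 0
The gcd is 4, not 1, hence no inverse exists.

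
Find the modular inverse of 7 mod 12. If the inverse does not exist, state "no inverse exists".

7

Extended Euclidean algorithm:
12 = 1·7 + 5
7 = 1·5 + 2
5 = 2·2 + 1
2 = 2·1 + 0
Since gcd(7, 12) = 1, back-substitute to write 1 as a combination:
1 = 5 − 2·2
1 = −2·7 + 3·5
1 = 3·12 − 5·7
Thus 7·(-5) ≡ 1 (mod 12); reducing, -5 mod 12 = 7.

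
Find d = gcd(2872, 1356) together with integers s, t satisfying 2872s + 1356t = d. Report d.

Repeated division:
2872 = 2*1356 + 160
1356 = 8*160 + 76
160 = 2*76 + 8
76 = 9*8 + 4
8 = 2*4 + 0
gcd(2872, 1356) = 4.
Express as a combination:
4 = 76 − 9·8
4 = −9·160 + 19·76
4 = 19·1356 − 161·160
4 = −161·2872 + 341·1356
So 4 = (-161)·2872 + (341)·1356.

4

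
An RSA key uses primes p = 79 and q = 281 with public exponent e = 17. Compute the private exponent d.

8993

φ(n) = (p−1)(q−1) = 78·280 = 21840.
Need d with 17·d ≡ 1 (mod 21840). Apply the extended Euclidean algorithm:
21840 = 1284·17 + 12
17 = 1·12 + 5
12 = 2·5 + 2
5 = 2·2 + 1
2 = 2·1 + 0
Back-substitute:
1 = 5 − 2·2
1 = −2·12 + 5·5
1 = 5·17 − 7·12
1 = −7·21840 + 8993·17
So 17·8993 ≡ 1 (mod 21840), hence d = 8993.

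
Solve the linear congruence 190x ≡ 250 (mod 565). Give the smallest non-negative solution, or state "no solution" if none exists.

First find gcd(190, 565):
565 = 2×190 + 185
190 = 1×185 + 5
185 = 37×5 + 0
gcd = 5 and 5 | 250, so solutions exist. Divide through by 5: 38x ≡ 50 (mod 113).
Now find 38⁻¹ mod 113:
113 = 2×38 + 37
38 = 1×37 + 1
37 = 37×1 + 0
Back-substitute:
1 = 38 − 37
1 = −113 + 3·38
So 38⁻¹ ≡ 3 (mod 113).
Then x ≡ 3·50 ≡ 37 (mod 113); the smallest non-negative solution is x = 37.

37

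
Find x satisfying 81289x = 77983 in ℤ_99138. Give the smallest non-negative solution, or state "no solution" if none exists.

gcd(81289, 99138):
99138 = 1*81289 + 17849
81289 = 4*17849 + 9893
17849 = 1*9893 + 7956
9893 = 1*7956 + 1937
7956 = 4*1937 + 208
1937 = 9*208 + 65
208 = 3*65 + 13
65 = 5*13 + 0
gcd = 13, but 13 ∤ 77983, so the congruence has no solution.

no solution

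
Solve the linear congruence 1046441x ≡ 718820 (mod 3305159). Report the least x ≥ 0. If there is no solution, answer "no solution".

no solution

gcd(1046441, 3305159):
3305159 = 3×1046441 + 165836
1046441 = 6×165836 + 51425
165836 = 3×51425 + 11561
51425 = 4×11561 + 5181
11561 = 2×5181 + 1199
5181 = 4×1199 + 385
1199 = 3×385 + 44
385 = 8×44 + 33
44 = 1×33 + 11
33 = 3×11 + 0
gcd = 11, but 11 ∤ 718820, so the congruence has no solution.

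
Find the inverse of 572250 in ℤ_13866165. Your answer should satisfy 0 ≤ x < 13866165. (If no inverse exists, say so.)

no inverse exists

Compute gcd(572250, 13866165):
13866165 = 24·572250 + 132165
572250 = 4·132165 + 43590
132165 = 3·43590 + 1395
43590 = 31·1395 + 345
1395 = 4·345 + 15
345 = 23·15 + 0
gcd(572250, 13866165) = 15 ≠ 1, so 572250 has no multiplicative inverse modulo 13866165.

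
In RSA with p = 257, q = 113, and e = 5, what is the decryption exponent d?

11469

φ(n) = (p−1)(q−1) = 256·112 = 28672.
Need d with 5·d ≡ 1 (mod 28672). Apply the extended Euclidean algorithm:
28672 = 5734·5 + 2
5 = 2·2 + 1
2 = 2·1 + 0
Back-substitute:
1 = 5 − 2·2
1 = −2·28672 + 11469·5
So 5·11469 ≡ 1 (mod 28672), hence d = 11469.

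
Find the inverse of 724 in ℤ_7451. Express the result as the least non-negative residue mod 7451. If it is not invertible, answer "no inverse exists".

5650

Run Euclid on (7451, 724):
7451 = 10×724 + 211
724 = 3×211 + 91
211 = 2×91 + 29
91 = 3×29 + 4
29 = 7×4 + 1
4 = 4×1 + 0
The gcd is 1. Working backward:
1 = 29 − 7·4
1 = −7·91 + 22·29
1 = 22·211 − 51·91
1 = −51·724 + 175·211
1 = 175·7451 − 1801·724
Thus 724·(-1801) ≡ 1 (mod 7451); reducing, -1801 mod 7451 = 5650.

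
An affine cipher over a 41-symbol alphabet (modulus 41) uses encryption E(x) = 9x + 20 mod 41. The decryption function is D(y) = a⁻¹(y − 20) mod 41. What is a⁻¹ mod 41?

32

Apply the Euclidean algorithm to 41 and 9:
41 = 4×9 + 5
9 = 1×5 + 4
5 = 1×4 + 1
4 = 4×1 + 0
Since gcd(9, 41) = 1, back-substitute to write 1 as a combination:
1 = 5 − 4
1 = −9 + 2·5
1 = 2·41 − 9·9
Hence 9⁻¹ ≡ -9 ≡ 32 (mod 41).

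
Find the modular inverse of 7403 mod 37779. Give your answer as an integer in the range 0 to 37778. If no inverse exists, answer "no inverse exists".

gcd(37779, 7403) by repeated division:
37779 = 5·7403 + 764
7403 = 9·764 + 527
764 = 1·527 + 237
527 = 2·237 + 53
237 = 4·53 + 25
53 = 2·25 + 3
25 = 8·3 + 1
3 = 3·1 + 0
gcd = 1, so the inverse exists. Back-substitute:
1 = 25 − 8·3
1 = −8·53 + 17·25
1 = 17·237 − 76·53
1 = −76·527 + 169·237
1 = 169·764 − 245·527
1 = −245·7403 + 2374·764
1 = 2374·37779 − 12115·7403
Thus 7403·(-12115) ≡ 1 (mod 37779); reducing, -12115 mod 37779 = 25664.

25664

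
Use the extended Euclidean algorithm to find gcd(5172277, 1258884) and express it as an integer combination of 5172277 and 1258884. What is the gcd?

Euclidean algorithm:
5172277 = 4×1258884 + 136741
1258884 = 9×136741 + 28215
136741 = 4×28215 + 23881
28215 = 1×23881 + 4334
23881 = 5×4334 + 2211
4334 = 1×2211 + 2123
2211 = 1×2123 + 88
2123 = 24×88 + 11
88 = 8×11 + 0
gcd(5172277, 1258884) = 11.
Express as a combination:
11 = 2123 − 24·88
11 = −24·2211 + 25·2123
11 = 25·4334 − 49·2211
11 = −49·23881 + 270·4334
11 = 270·28215 − 319·23881
11 = −319·136741 + 1546·28215
11 = 1546·1258884 − 14233·136741
11 = −14233·5172277 + 58478·1258884
So 11 = (-14233)·5172277 + (58478)·1258884.

11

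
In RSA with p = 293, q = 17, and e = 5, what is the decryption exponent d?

1869

φ(n) = (p−1)(q−1) = 292·16 = 4672.
Need d with 5·d ≡ 1 (mod 4672). Apply the extended Euclidean algorithm:
4672 = 934*5 + 2
5 = 2*2 + 1
2 = 2*1 + 0
Back-substitute:
1 = 5 − 2·2
1 = −2·4672 + 1869·5
So 5·1869 ≡ 1 (mod 4672), hence d = 1869.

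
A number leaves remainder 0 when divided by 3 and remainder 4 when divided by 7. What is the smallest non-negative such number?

Write x = 0 + 3·k. Then 3·k ≡ 4 − 0 ≡ 4 (mod 7).
Need 3⁻¹ mod 7. Extended Euclid on (7, 3):
7 = 2×3 + 1
3 = 3×1 + 0
Back-substitute:
1 = 7 − 2·3
3⁻¹ ≡ 5 (mod 7), so k ≡ 5·4 ≡ 6 (mod 7).
x = 0 + 3·6 = 18.

18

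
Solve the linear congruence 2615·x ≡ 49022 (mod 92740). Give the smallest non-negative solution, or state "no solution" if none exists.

gcd(2615, 92740):
92740 = 35·2615 + 1215
2615 = 2·1215 + 185
1215 = 6·185 + 105
185 = 1·105 + 80
105 = 1·80 + 25
80 = 3·25 + 5
25 = 5·5 + 0
gcd = 5, but 5 ∤ 49022, so the congruence has no solution.

no solution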